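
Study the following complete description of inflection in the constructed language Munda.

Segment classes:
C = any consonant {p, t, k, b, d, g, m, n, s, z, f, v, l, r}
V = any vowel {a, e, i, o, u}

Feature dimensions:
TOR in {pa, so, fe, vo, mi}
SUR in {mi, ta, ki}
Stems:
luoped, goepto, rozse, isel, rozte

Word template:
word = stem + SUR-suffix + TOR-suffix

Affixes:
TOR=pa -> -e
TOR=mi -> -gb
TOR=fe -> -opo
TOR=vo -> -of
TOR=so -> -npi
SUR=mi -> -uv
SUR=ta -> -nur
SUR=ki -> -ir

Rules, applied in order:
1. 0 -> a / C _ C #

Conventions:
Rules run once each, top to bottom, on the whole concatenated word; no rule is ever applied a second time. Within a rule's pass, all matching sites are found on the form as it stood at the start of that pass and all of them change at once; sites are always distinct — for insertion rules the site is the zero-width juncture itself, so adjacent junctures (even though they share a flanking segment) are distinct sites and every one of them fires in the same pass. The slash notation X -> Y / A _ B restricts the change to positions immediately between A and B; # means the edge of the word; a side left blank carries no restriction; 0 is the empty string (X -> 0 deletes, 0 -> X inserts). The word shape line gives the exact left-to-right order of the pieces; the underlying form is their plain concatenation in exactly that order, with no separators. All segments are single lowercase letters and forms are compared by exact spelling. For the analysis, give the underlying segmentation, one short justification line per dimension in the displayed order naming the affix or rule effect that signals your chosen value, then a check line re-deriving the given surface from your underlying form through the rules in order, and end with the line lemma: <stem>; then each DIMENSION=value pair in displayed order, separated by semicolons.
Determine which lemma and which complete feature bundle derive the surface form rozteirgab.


underlying: rozte-ir-gb
TOR=mi - signalled by the affix -gb
SUR=ki - signalled by the affix -ir
check: rozteirgb -> rozteirgab
lemma: rozte; TOR=mi; SUR=ki


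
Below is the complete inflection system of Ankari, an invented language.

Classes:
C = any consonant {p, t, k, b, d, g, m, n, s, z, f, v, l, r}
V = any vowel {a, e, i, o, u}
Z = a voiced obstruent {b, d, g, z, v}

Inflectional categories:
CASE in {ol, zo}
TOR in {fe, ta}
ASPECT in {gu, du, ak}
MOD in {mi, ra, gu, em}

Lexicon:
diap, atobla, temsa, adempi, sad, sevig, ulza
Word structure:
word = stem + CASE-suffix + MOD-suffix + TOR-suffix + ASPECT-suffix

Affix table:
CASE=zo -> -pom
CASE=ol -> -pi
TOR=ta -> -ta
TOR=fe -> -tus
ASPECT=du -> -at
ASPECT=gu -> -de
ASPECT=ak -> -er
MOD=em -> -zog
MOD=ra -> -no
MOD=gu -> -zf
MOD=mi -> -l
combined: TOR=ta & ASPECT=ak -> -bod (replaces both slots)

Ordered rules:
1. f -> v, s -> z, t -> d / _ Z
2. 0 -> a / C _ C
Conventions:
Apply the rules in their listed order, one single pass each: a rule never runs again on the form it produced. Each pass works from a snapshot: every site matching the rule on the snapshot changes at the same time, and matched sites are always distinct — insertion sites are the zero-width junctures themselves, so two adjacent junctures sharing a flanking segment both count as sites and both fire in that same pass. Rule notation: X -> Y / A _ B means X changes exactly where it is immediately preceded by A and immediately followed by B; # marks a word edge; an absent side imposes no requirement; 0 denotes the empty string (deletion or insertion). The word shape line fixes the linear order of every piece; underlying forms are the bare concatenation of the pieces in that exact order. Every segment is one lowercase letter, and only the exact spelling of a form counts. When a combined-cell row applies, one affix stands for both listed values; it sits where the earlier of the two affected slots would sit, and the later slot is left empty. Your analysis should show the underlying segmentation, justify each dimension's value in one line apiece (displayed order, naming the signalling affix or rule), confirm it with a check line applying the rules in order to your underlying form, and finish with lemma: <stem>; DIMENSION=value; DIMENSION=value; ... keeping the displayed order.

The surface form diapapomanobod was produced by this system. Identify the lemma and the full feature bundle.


underlying: diap-pom-no-bod
CASE=zo - signalled by the affix -pom
TOR=ta - signalled by the combined affix row
ASPECT=ak - signalled by the combined affix row
MOD=ra - signalled by the affix -no
check: diappomnobod -> diappomnobod -> diapapomanobod
lemma: diap; CASE=zo; TOR=ta; ASPECT=ak; MOD=ra


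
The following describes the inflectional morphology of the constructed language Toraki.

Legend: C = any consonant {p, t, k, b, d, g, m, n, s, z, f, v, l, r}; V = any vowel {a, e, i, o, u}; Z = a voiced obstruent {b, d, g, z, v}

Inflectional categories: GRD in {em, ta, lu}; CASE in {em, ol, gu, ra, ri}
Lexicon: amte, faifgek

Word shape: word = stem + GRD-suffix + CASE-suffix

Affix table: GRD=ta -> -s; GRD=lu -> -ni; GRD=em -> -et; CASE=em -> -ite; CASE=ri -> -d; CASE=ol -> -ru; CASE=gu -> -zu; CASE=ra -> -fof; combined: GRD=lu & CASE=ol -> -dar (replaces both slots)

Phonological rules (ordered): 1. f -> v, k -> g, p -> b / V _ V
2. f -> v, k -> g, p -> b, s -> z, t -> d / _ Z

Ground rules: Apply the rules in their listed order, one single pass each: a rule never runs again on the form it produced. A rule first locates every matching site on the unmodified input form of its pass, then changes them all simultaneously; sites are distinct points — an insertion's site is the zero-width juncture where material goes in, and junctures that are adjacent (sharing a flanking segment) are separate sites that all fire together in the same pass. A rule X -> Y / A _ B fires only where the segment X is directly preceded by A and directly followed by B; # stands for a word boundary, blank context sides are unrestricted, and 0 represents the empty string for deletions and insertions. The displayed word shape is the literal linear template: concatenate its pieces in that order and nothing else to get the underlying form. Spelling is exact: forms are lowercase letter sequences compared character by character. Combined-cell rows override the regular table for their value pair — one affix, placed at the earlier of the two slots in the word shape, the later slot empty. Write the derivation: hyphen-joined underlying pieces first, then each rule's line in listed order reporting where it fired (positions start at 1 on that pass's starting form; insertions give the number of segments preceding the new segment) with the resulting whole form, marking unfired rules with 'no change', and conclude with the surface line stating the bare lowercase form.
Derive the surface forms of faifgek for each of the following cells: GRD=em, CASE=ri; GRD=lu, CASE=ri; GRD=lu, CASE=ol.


cell GRD=em, CASE=ri:
underlying: faifgek-et-d
1. f -> v, k -> g, p -> b / V _ V: fires at position(s) 7: faifgegetd
2. f -> v, k -> g, p -> b, s -> z, t -> d / _ Z: fires at position(s) 4, 9: faivgegedd
surface: faivgegedd

cell GRD=lu, CASE=ri:
underlying: faifgek-ni-d
1. f -> v, k -> g, p -> b / V _ V: no change
2. f -> v, k -> g, p -> b, s -> z, t -> d / _ Z: fires at position(s) 4: faivgeknid
surface: faivgeknid

cell GRD=lu, CASE=ol:
underlying: faifgek-dar
1. f -> v, k -> g, p -> b / V _ V: no change
2. f -> v, k -> g, p -> b, s -> z, t -> d / _ Z: fires at position(s) 4, 7: faivgegdar
surface: faivgegdar


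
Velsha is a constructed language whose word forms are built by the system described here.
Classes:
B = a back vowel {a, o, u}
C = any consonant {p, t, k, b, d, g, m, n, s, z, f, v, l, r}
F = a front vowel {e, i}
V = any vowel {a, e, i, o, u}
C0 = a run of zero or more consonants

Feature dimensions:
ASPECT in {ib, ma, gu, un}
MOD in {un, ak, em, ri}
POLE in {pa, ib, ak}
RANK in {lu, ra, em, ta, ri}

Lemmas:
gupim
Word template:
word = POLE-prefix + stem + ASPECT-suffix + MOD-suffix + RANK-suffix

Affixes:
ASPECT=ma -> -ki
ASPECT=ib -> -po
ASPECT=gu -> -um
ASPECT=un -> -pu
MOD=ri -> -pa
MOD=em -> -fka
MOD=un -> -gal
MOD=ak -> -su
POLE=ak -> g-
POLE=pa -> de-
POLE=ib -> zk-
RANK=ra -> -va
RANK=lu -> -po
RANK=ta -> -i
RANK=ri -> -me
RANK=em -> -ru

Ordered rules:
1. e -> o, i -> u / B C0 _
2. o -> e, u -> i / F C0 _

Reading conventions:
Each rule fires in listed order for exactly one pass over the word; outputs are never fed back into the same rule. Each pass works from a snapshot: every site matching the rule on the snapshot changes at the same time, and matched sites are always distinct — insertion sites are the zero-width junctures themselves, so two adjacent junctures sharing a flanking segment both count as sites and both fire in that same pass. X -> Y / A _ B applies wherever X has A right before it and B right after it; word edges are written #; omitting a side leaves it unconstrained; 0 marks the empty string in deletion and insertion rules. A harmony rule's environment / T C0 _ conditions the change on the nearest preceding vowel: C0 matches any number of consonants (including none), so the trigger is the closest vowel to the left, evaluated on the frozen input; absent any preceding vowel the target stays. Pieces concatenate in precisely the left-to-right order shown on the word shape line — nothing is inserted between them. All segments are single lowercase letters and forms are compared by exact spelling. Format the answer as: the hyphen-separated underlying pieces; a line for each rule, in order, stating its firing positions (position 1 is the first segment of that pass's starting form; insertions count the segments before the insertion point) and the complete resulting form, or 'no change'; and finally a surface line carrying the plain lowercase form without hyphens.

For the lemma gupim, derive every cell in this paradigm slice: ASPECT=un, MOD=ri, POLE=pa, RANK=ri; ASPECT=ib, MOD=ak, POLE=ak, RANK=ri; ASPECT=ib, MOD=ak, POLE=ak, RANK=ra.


cell ASPECT=un, MOD=ri, POLE=pa, RANK=ri:
underlying: de-gupim-pu-pa-me
1. e -> o, i -> u / B C0 _: fires at position(s) 6, 13: degupumpupamo
2. o -> e, u -> i / F C0 _: fires at position(s) 4: degipumpupamo
surface: degipumpupamo

cell ASPECT=ib, MOD=ak, POLE=ak, RANK=ri:
underlying: g-gupim-po-su-me
1. e -> o, i -> u / B C0 _: fires at position(s) 5, 12: ggupumposumo
2. o -> e, u -> i / F C0 _: no change
surface: ggupumposumo

cell ASPECT=ib, MOD=ak, POLE=ak, RANK=ra:
underlying: g-gupim-po-su-va
1. e -> o, i -> u / B C0 _: fires at position(s) 5: ggupumposuva
2. o -> e, u -> i / F C0 _: no change
surface: ggupumposuva


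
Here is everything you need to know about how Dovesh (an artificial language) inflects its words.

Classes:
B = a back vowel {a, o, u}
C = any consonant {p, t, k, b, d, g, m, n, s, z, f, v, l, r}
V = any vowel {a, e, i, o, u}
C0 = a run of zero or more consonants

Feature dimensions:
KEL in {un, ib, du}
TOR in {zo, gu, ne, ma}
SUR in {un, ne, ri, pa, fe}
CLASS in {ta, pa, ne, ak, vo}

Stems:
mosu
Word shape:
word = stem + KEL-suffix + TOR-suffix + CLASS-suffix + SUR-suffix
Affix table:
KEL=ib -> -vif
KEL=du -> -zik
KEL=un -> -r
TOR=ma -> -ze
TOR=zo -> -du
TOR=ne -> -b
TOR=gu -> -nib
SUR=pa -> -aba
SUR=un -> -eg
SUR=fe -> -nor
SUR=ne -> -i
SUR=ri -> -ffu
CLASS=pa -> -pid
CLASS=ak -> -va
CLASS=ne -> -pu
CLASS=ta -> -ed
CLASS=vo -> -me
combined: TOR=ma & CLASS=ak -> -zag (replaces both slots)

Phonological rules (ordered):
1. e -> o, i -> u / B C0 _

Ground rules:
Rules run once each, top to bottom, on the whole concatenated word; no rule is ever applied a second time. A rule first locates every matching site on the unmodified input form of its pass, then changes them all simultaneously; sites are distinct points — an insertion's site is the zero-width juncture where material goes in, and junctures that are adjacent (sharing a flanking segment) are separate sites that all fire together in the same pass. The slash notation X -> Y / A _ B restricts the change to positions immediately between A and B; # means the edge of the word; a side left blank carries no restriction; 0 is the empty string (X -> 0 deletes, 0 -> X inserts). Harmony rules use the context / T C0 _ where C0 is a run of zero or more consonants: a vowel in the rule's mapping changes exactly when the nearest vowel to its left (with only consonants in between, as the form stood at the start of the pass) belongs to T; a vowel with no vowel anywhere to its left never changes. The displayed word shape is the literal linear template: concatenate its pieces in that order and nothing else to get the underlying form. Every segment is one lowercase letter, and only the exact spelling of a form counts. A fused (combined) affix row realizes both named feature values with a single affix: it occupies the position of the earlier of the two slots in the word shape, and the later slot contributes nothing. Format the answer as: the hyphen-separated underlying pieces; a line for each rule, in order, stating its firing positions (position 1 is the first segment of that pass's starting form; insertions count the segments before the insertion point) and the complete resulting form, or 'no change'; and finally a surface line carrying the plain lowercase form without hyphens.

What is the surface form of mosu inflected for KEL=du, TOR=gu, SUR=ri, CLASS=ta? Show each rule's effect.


underlying: mosu-zik-nib-ed-ffu
1. e -> o, i -> u / B C0 _: fires at position(s) 6: mosuzuknibedffu
surface: mosuzuknibedffu


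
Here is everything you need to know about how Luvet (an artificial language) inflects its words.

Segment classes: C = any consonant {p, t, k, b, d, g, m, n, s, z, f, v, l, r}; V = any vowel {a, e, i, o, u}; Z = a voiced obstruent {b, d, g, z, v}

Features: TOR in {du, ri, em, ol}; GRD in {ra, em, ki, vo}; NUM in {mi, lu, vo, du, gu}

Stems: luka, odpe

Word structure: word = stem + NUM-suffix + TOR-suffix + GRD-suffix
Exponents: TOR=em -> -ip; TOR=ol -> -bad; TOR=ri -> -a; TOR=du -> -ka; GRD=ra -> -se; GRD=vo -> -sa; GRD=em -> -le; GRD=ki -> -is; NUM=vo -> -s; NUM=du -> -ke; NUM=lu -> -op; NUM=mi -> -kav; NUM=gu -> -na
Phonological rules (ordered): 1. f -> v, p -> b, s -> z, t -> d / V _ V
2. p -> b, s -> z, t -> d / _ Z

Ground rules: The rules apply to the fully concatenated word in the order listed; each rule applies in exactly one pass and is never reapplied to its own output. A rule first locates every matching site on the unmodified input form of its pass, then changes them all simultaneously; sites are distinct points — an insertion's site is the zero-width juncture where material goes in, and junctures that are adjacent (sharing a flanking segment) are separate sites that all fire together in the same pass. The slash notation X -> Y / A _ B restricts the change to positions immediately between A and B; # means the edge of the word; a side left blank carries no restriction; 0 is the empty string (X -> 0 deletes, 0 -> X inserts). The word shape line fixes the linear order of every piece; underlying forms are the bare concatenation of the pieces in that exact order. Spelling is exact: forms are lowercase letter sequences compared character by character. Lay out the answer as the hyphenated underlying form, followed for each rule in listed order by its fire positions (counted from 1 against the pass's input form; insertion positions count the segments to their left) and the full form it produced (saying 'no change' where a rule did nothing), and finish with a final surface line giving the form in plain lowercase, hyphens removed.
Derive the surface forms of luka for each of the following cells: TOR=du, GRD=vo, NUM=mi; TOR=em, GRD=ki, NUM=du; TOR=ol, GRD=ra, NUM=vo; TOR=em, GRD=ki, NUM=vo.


cell TOR=du, GRD=vo, NUM=mi:
underlying: luka-kav-ka-sa
1. f -> v, p -> b, s -> z, t -> d / V _ V: fires at position(s) 10: lukakavkaza
2. p -> b, s -> z, t -> d / _ Z: no change
surface: lukakavkaza

cell TOR=em, GRD=ki, NUM=du:
underlying: luka-ke-ip-is
1. f -> v, p -> b, s -> z, t -> d / V _ V: fires at position(s) 8: lukakeibis
2. p -> b, s -> z, t -> d / _ Z: no change
surface: lukakeibis

cell TOR=ol, GRD=ra, NUM=vo:
underlying: luka-s-bad-se
1. f -> v, p -> b, s -> z, t -> d / V _ V: no change
2. p -> b, s -> z, t -> d / _ Z: fires at position(s) 5: lukazbadse
surface: lukazbadse

cell TOR=em, GRD=ki, NUM=vo:
underlying: luka-s-ip-is
1. f -> v, p -> b, s -> z, t -> d / V _ V: fires at position(s) 5, 7: lukazibis
2. p -> b, s -> z, t -> d / _ Z: no change
surface: lukazibis


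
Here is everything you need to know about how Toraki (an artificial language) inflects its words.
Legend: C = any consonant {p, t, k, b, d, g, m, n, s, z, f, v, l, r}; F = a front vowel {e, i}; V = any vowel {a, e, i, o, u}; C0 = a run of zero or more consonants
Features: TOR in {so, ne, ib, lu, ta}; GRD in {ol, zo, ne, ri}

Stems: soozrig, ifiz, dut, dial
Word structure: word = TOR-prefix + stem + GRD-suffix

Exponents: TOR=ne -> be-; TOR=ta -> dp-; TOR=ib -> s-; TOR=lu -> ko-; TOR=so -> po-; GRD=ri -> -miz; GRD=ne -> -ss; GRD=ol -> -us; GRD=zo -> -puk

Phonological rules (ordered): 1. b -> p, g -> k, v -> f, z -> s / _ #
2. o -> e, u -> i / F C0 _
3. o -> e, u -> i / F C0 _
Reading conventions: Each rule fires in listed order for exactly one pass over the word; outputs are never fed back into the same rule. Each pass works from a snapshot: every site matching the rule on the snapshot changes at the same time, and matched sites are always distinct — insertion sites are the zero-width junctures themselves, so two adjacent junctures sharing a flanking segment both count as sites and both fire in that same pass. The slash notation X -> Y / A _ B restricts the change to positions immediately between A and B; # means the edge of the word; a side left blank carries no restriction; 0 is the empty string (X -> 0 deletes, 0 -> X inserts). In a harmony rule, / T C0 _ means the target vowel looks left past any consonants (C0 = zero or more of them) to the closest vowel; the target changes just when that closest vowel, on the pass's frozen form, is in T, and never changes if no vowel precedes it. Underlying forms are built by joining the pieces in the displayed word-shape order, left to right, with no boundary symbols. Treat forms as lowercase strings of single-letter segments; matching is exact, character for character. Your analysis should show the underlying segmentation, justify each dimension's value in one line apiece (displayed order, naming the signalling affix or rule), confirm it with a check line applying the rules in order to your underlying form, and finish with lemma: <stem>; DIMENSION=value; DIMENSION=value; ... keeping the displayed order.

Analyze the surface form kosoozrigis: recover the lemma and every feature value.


underlying: ko-soozrig-us
TOR=lu - signalled by the affix ko-
GRD=ol - signalled by the affix -us
check: kosoozrigus -> kosoozrigus -> kosoozrigis -> kosoozrigis
lemma: soozrig; TOR=lu; GRD=ol


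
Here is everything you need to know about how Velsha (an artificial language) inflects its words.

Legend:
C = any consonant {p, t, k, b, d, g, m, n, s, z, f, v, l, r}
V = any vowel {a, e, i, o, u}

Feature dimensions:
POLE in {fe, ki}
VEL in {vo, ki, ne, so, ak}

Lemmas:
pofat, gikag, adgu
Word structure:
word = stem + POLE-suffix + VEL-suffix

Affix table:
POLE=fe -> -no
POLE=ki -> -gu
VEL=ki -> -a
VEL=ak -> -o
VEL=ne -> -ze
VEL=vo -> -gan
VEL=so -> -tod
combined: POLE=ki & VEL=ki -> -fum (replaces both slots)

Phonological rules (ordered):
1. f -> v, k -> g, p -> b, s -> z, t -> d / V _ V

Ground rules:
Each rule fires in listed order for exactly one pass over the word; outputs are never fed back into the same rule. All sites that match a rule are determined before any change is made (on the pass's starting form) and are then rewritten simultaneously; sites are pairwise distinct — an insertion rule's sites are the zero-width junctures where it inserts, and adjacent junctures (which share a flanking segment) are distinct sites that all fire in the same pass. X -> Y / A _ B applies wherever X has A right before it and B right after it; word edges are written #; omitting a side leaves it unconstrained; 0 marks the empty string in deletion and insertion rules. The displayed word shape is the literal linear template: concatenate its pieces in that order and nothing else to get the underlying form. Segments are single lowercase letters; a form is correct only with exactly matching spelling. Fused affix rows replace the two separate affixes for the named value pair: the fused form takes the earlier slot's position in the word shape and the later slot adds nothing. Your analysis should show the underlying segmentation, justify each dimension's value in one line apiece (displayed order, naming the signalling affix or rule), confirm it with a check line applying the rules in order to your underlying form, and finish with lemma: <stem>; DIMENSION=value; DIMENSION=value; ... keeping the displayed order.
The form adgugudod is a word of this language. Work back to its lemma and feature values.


underlying: adgu-gu-tod
POLE=ki - signalled by the affix -gu
VEL=so - signalled by the affix -tod
check: adgugutod -> adgugudod
lemma: adgu; POLE=ki; VEL=so


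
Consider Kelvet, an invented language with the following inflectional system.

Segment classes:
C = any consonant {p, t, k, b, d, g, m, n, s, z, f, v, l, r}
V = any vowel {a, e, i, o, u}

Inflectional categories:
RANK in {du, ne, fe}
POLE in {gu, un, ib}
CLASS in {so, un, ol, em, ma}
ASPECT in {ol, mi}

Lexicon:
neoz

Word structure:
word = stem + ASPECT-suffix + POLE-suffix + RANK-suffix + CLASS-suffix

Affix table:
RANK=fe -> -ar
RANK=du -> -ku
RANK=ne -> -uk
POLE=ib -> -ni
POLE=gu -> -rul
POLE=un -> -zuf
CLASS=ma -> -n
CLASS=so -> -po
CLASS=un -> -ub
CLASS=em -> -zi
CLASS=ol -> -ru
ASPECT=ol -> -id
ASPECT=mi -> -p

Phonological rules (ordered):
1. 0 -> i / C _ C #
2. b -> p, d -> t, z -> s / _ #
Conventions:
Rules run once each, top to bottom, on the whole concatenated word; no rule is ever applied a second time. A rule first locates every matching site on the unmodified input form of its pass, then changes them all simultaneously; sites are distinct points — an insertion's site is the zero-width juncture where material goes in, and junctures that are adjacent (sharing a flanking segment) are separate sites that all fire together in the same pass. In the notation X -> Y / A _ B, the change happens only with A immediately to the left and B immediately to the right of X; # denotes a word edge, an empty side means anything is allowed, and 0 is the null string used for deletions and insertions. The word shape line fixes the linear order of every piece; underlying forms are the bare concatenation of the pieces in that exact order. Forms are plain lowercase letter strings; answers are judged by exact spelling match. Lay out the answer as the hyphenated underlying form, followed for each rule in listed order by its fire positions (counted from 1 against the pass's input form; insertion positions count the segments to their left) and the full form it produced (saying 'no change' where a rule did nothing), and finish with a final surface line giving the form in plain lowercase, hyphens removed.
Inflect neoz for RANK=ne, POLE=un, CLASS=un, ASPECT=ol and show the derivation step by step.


underlying: neoz-id-zuf-uk-ub
1. 0 -> i / C _ C #: no change
2. b -> p, d -> t, z -> s / _ #: fires at position(s) 13: neozidzufukup
surface: neozidzufukup


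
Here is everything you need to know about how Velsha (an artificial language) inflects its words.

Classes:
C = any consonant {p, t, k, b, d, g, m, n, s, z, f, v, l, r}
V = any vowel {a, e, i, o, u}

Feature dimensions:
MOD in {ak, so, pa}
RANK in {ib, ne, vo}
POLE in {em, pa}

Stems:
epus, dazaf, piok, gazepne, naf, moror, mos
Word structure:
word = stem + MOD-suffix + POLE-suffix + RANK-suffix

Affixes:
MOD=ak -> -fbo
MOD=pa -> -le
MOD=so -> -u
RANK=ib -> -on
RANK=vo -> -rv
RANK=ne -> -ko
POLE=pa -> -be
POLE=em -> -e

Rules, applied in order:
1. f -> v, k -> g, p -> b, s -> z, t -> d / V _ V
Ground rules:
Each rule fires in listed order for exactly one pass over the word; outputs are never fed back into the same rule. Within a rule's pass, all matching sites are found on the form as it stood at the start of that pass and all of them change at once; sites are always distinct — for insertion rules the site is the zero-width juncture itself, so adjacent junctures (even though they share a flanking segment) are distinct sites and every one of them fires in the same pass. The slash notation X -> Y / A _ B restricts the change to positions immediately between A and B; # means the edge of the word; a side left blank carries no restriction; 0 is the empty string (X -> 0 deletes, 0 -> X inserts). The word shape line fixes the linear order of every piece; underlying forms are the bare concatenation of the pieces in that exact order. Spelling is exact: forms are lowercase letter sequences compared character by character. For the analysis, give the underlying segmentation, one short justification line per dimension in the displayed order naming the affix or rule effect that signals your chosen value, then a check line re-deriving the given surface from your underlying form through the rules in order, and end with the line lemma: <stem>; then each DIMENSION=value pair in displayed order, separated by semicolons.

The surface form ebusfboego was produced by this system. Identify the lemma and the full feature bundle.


underlying: epus-fbo-e-ko
MOD=ak - signalled by the affix -fbo
RANK=ne - signalled by the affix -ko
POLE=em - signalled by the affix -e
check: epusfboeko -> ebusfboego
lemma: epus; MOD=ak; RANK=ne; POLE=em


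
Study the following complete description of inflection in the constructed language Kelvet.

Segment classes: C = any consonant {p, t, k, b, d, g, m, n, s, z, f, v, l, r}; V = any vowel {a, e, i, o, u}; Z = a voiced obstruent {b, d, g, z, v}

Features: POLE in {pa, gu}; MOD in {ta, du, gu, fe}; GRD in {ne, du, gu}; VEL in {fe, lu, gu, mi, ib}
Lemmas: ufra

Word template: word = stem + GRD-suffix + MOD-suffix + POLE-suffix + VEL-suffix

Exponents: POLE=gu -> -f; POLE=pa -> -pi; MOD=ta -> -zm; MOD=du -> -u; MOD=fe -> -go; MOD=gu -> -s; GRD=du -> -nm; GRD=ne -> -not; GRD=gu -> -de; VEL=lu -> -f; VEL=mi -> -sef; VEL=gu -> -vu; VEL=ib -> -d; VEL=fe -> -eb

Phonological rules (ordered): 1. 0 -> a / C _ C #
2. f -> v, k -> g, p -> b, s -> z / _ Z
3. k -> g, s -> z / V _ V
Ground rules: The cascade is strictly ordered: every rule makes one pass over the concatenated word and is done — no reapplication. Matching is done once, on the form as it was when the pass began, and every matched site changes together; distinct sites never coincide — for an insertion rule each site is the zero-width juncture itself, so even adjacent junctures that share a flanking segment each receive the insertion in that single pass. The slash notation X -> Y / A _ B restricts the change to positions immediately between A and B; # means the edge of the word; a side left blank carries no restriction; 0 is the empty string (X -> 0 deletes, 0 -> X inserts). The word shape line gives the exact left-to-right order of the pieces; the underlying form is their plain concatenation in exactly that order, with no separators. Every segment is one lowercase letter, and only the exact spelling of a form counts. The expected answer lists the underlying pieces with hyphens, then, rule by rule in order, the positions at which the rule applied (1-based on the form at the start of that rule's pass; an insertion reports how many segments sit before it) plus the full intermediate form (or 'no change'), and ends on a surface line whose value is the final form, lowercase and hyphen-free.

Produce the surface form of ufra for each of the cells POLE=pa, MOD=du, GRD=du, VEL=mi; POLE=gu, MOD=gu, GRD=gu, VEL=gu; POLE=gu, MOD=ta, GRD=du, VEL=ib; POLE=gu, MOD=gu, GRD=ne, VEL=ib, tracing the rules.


cell POLE=pa, MOD=du, GRD=du, VEL=mi:
underlying: ufra-nm-u-pi-sef
1. 0 -> a / C _ C #: no change
2. f -> v, k -> g, p -> b, s -> z / _ Z: no change
3. k -> g, s -> z / V _ V: fires at position(s) 10: ufranmupizef
surface: ufranmupizef

cell POLE=gu, MOD=gu, GRD=gu, VEL=gu:
underlying: ufra-de-s-f-vu
1. 0 -> a / C _ C #: no change
2. f -> v, k -> g, p -> b, s -> z / _ Z: fires at position(s) 8: ufradesvvu
3. k -> g, s -> z / V _ V: no change
surface: ufradesvvu

cell POLE=gu, MOD=ta, GRD=du, VEL=ib:
underlying: ufra-nm-zm-f-d
1. 0 -> a / C _ C #: inserts after position(s) 9: ufranmzmfad
2. f -> v, k -> g, p -> b, s -> z / _ Z: no change
3. k -> g, s -> z / V _ V: no change
surface: ufranmzmfad

cell POLE=gu, MOD=gu, GRD=ne, VEL=ib:
underlying: ufra-not-s-f-d
1. 0 -> a / C _ C #: inserts after position(s) 9: ufranotsfad
2. f -> v, k -> g, p -> b, s -> z / _ Z: no change
3. k -> g, s -> z / V _ V: no change
surface: ufranotsfad


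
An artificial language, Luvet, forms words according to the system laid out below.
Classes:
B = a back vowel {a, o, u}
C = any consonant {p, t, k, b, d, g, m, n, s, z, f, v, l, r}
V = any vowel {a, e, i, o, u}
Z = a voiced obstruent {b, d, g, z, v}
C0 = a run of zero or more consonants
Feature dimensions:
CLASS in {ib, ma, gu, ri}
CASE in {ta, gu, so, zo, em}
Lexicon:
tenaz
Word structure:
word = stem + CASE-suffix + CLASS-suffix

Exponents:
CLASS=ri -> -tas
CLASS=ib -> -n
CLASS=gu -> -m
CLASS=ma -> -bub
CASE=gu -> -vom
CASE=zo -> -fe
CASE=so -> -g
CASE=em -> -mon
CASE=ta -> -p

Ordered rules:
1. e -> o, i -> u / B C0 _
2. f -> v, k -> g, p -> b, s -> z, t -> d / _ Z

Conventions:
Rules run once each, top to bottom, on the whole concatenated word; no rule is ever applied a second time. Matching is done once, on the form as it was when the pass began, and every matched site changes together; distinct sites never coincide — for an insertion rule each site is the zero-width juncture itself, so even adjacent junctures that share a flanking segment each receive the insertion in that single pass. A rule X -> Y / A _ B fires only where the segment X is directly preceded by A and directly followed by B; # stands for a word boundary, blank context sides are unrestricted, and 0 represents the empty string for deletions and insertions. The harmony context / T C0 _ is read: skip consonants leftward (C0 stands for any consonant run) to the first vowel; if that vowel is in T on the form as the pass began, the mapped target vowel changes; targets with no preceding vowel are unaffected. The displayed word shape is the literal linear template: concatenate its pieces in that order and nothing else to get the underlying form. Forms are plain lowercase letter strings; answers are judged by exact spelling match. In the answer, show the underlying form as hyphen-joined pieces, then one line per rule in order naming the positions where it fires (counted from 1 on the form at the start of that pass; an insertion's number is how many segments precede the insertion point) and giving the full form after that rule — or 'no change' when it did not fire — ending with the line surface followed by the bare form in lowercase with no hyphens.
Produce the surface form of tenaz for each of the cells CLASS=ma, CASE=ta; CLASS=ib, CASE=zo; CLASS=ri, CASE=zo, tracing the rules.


cell CLASS=ma, CASE=ta:
underlying: tenaz-p-bub
1. e -> o, i -> u / B C0 _: no change
2. f -> v, k -> g, p -> b, s -> z, t -> d / _ Z: fires at position(s) 6: tenazbbub
surface: tenazbbub

cell CLASS=ib, CASE=zo:
underlying: tenaz-fe-n
1. e -> o, i -> u / B C0 _: fires at position(s) 7: tenazfon
2. f -> v, k -> g, p -> b, s -> z, t -> d / _ Z: no change
surface: tenazfon

cell CLASS=ri, CASE=zo:
underlying: tenaz-fe-tas
1. e -> o, i -> u / B C0 _: fires at position(s) 7: tenazfotas
2. f -> v, k -> g, p -> b, s -> z, t -> d / _ Z: no change
surface: tenazfotas


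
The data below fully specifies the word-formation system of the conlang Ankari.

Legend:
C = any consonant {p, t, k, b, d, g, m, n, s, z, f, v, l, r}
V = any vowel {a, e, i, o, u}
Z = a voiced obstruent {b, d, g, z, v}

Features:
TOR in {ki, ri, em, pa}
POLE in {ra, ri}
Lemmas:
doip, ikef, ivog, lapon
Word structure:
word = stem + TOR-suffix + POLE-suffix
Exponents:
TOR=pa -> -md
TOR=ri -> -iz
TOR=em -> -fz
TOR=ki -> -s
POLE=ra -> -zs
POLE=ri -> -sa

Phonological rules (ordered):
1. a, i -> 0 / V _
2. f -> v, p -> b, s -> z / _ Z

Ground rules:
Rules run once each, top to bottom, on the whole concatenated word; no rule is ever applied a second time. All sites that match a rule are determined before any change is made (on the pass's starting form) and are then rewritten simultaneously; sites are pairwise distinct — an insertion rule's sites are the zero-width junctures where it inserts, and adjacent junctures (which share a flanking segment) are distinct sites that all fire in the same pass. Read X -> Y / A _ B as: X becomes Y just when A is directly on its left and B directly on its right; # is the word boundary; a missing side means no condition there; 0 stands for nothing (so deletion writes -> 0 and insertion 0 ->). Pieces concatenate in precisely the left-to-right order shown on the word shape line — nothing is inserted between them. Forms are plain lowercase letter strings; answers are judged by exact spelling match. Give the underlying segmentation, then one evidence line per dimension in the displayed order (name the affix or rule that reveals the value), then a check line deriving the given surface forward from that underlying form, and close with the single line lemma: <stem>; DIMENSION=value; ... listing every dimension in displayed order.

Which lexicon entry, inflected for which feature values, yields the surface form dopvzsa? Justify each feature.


underlying: doip-fz-sa
TOR=em - signalled by the affix -fz
POLE=ri - signalled by the affix -sa
check: doipfzsa -> dopfzsa -> dopvzsa
lemma: doip; TOR=em; POLE=ri


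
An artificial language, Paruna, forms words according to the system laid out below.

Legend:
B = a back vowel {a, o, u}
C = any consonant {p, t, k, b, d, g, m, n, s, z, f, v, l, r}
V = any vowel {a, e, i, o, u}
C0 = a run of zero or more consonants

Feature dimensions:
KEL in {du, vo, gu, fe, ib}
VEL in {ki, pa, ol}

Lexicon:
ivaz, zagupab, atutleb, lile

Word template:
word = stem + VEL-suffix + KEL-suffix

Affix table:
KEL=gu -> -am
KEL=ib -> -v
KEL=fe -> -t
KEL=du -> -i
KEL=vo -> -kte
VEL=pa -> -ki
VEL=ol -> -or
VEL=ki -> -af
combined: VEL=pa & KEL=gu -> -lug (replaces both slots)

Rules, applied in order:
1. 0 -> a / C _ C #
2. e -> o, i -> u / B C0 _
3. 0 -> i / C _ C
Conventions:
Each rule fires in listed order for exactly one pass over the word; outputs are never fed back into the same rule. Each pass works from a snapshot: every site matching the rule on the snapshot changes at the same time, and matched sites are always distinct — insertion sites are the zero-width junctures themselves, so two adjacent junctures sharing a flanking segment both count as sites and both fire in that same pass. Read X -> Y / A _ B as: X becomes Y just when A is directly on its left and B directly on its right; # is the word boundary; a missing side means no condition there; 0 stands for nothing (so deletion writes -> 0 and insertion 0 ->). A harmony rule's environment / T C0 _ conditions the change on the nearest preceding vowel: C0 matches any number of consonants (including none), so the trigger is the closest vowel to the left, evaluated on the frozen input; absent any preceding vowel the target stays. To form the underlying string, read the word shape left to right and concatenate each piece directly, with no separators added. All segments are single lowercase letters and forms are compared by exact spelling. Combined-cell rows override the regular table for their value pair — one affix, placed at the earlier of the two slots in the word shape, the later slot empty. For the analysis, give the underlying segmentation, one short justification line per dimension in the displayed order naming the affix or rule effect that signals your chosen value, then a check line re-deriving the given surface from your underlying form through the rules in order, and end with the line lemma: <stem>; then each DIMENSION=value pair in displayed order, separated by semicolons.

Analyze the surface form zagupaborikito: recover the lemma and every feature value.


underlying: zagupab-or-kte
KEL=vo - signalled by the affix -kte
VEL=ol - signalled by the affix -or
check: zagupaborkte -> zagupaborkte -> zagupaborkto -> zagupaborikito
lemma: zagupab; KEL=vo; VEL=ol


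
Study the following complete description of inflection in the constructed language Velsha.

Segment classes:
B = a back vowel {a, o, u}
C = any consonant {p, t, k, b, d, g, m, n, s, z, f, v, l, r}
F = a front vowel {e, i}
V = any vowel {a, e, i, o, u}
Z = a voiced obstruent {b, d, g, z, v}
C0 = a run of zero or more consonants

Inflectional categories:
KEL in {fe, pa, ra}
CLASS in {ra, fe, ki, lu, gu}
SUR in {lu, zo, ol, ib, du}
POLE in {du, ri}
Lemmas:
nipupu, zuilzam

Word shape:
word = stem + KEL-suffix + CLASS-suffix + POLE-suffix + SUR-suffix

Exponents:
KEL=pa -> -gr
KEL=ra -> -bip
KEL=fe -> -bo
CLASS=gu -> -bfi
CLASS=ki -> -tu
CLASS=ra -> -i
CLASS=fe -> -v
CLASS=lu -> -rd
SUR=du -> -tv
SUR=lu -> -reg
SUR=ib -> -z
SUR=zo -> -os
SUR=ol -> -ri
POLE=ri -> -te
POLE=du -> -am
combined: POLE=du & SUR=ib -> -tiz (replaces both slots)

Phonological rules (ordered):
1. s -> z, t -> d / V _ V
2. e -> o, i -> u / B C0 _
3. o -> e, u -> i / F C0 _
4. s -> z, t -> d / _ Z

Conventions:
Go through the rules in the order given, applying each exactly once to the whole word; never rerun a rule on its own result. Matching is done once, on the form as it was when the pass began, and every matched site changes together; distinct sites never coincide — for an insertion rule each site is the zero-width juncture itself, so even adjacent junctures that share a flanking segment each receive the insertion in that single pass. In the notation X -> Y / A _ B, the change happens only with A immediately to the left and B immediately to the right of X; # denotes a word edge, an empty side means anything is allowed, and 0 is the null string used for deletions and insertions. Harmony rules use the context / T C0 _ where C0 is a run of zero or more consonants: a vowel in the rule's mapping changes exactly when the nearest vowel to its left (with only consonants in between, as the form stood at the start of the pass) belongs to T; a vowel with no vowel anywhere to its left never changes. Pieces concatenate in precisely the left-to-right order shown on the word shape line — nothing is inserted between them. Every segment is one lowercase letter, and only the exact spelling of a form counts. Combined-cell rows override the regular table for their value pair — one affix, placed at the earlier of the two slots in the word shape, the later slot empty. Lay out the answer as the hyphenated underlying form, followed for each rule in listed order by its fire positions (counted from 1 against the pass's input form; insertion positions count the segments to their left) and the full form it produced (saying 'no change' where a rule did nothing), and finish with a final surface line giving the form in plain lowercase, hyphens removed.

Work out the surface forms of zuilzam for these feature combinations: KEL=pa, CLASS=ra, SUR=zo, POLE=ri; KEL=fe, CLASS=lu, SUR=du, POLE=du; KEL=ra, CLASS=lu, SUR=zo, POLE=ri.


cell KEL=pa, CLASS=ra, SUR=zo, POLE=ri:
underlying: zuilzam-gr-i-te-os
1. s -> z, t -> d / V _ V: fires at position(s) 11: zuilzamgrideos
2. e -> o, i -> u / B C0 _: fires at position(s) 3, 10: zuulzamgrudeos
3. o -> e, u -> i / F C0 _: fires at position(s) 13: zuulzamgrudees
4. s -> z, t -> d / _ Z: no change
surface: zuulzamgrudees

cell KEL=fe, CLASS=lu, SUR=du, POLE=du:
underlying: zuilzam-bo-rd-am-tv
1. s -> z, t -> d / V _ V: no change
2. e -> o, i -> u / B C0 _: fires at position(s) 3: zuulzambordamtv
3. o -> e, u -> i / F C0 _: no change
4. s -> z, t -> d / _ Z: fires at position(s) 14: zuulzambordamdv
surface: zuulzambordamdv

cell KEL=ra, CLASS=lu, SUR=zo, POLE=ri:
underlying: zuilzam-bip-rd-te-os
1. s -> z, t -> d / V _ V: no change
2. e -> o, i -> u / B C0 _: fires at position(s) 3, 9: zuulzambuprdteos
3. o -> e, u -> i / F C0 _: fires at position(s) 15: zuulzambuprdtees
4. s -> z, t -> d / _ Z: no change
surface: zuulzambuprdtees
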